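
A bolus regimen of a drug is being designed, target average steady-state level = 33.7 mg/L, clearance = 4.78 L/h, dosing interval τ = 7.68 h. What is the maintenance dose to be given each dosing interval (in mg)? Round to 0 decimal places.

1237 mg

At steady state, Dose/τ = Css × CL.
Dose = Css × CL × τ = 33.7 × 4.780 × 7.68 = 1237 mg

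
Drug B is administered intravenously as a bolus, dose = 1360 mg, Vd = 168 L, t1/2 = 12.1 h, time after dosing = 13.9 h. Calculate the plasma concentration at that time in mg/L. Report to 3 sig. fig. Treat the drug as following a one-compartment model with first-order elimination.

3.65 mg/L

C₀ = Dose / Vd = 1360 / 168 = 8.095 mg/L
k = ln2 / t½ = 0.693147 / 12.1 = 0.05728 h⁻¹
C = C₀ · e^(−k·t) = 8.095 × e^(−0.05728 × 13.9)
  = 8.095 × 0.4510 = 3.651 mg/L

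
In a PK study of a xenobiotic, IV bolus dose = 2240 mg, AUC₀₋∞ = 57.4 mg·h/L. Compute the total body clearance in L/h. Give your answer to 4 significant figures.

39.02 L/h

CL = Dose / AUC = 2240 / 57.4 = 39.02 L/h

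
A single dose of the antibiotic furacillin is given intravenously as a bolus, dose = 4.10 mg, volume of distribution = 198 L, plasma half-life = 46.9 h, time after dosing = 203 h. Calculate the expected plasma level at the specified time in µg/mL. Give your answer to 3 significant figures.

0.00103 µg/mL

C₀ = Dose / Vd = 4.100 / 198 = 0.02071 mg/L
k = ln2 / t½ = 0.693147 / 46.9 = 0.01478 h⁻¹
C = C₀ · e^(−k·t) = 0.02071 × e^(−0.01478 × 203)
  = 0.02071 × 0.04977 = 0.001031 mg/L
(0.001031 mg/L = 0.001031 µg/mL)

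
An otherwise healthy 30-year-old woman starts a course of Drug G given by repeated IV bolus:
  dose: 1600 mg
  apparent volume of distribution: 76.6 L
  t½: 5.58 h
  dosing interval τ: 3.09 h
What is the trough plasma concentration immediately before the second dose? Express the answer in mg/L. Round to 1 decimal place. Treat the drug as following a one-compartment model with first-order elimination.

C₀ per dose = Dose / Vd = 1600 / 76.6 = 20.89 mg/L
k = ln2 / t½ = 0.693147 / 5.58 = 0.1242 h⁻¹
Fraction remaining after one interval: r = e^(−kτ) = e^(−0.1242 × 3.09) = 0.6813
Before dose 2, 1 dose has been given (aged 1τ).
C_trough = C₀ × r = 20.89 × 0.6813 = 14.23 mg/L

14.2 mg/L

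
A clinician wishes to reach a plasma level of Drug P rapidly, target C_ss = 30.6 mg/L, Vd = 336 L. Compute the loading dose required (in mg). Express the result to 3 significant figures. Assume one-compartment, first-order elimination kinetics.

10300 mg

LD = Css × Vd = 30.6 × 336 = 10280 mg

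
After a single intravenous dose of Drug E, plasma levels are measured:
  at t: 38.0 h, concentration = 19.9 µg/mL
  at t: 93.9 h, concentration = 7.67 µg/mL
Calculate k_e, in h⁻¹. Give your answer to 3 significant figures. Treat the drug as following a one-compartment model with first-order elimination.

0.0171 h⁻¹

k = ln(C₁/C₂) / (t₂ − t₁) = ln(19.9/7.67) / (93.9 − 38.0)
  = 0.9534 / 55.90 = 0.01706 h⁻¹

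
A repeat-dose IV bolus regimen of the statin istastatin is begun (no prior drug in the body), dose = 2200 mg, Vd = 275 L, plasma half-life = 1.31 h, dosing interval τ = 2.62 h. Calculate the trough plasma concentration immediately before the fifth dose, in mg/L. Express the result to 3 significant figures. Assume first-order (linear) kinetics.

2.66 mg/L

C₀ per dose = Dose / Vd = 2200 / 275 = 8.000 mg/L
k = ln2 / t½ = 0.693147 / 1.31 = 0.5291 h⁻¹
Fraction remaining after one interval: r = e^(−kτ) = e^(−0.5291 × 2.62) = 0.2500
Before dose 5, 4 doses have been given (aged 1τ, 2τ, 3τ, 4τ).
C_trough = C₀ × (r + r² + … + r^4) = C₀ × r(1−r^4)/(1−r)
        = 8.000 × 0.2500 × (1 − 0.003906) / (1 − 0.2500) = 2.656 mg/L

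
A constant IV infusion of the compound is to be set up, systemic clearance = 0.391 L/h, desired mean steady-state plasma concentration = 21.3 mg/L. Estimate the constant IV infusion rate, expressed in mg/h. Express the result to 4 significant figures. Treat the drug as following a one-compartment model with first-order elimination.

8.328 mg/h

At steady state, infusion rate R₀ = Css × CL = 21.3 × 0.3910 = 8.328 mg/h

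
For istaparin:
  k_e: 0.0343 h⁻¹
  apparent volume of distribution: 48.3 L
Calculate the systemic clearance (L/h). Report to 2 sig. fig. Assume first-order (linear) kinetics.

1.7 L/h

CL = k × Vd = 0.0343 × 48.3 = 1.657 L/h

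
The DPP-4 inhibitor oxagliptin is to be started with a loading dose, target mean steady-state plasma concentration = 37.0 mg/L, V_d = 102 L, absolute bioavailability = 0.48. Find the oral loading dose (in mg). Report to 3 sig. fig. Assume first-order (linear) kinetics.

LD = Css × Vd / F = 37.0 × 102 / 0.48 = 7863 mg

7860 mg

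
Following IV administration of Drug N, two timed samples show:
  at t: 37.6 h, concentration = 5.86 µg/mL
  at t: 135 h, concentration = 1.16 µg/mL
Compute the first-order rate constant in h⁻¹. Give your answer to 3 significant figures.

0.0166 h⁻¹

k = ln(C₁/C₂) / (t₂ − t₁) = ln(5.86/1.16) / (135 − 37.6)
  = 1.620 / 97.40 = 0.01663 h⁻¹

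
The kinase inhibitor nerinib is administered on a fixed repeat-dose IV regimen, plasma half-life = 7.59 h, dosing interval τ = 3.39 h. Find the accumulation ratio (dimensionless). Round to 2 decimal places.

3.76

k = ln2 / t½ = 0.693147 / 7.59 = 0.09132 h⁻¹
e^(−kτ) = e^(−0.09132 × 3.39) = 0.7338
Accumulation ratio R = 1 / (1 − e^(−kτ)) = 1 / (1 − 0.7338) = 3.757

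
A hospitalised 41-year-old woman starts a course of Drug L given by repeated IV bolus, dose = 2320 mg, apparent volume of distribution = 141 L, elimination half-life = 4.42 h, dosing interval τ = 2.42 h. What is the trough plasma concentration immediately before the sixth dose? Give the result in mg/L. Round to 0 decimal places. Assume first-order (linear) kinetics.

30 mg/L

C₀ per dose = Dose / Vd = 2320 / 141 = 16.45 mg/L
k = ln2 / t½ = 0.693147 / 4.42 = 0.1568 h⁻¹
Fraction remaining after one interval: r = e^(−kτ) = e^(−0.1568 × 2.42) = 0.6842
Before dose 6, 5 doses have been given (aged 1τ, 2τ, 3τ, 4τ, 5τ).
C_trough = C₀ × (r + r² + … + r^5) = C₀ × r(1−r^5)/(1−r)
        = 16.45 × 0.6842 × (1 − 0.1499) / (1 − 0.6842) = 30.30 mg/L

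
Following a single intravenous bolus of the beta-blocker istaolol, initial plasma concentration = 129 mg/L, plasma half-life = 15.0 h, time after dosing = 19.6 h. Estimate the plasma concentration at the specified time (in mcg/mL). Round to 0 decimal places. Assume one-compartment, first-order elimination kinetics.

k = ln2 / t½ = 0.693147 / 15.0 = 0.04621 h⁻¹
C = C₀ · e^(−k·t) = 129.0 × e^(−0.04621 × 19.6)
  = 129.0 × 0.4043 = 52.15 mg/L
(52.15 mg/L = 52.15 mcg/mL)

52 mcg/mL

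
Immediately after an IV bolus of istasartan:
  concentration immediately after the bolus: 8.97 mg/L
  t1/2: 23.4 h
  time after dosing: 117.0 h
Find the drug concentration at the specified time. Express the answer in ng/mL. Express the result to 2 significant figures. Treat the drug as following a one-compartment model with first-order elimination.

280 ng/mL

k = ln2 / t½ = 0.693147 / 23.4 = 0.02962 h⁻¹
t / t½ = 117.0 / 23.4 = 5 half-lives
C = C₀ × (1/2)^5 = 8.970 × 0.03125 = 0.2803 mg/L
Convert: 0.2803 mg/L × 1000 = 280.3 ng/mL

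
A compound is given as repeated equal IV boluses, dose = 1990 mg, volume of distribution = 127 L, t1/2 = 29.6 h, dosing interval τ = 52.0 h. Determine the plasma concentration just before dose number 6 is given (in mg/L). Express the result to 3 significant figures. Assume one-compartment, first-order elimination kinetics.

6.57 mg/L

C₀ per dose = Dose / Vd = 1990 / 127 = 15.67 mg/L
k = ln2 / t½ = 0.693147 / 29.6 = 0.02342 h⁻¹
Fraction remaining after one interval: r = e^(−kτ) = e^(−0.02342 × 52.0) = 0.2959
Before dose 6, 5 doses have been given (aged 1τ, 2τ, 3τ, 4τ, 5τ).
C_trough = C₀ × (r + r² + … + r^5) = C₀ × r(1−r^5)/(1−r)
        = 15.67 × 0.2959 × (1 − 0.002268) / (1 − 0.2959) = 6.570 mg/L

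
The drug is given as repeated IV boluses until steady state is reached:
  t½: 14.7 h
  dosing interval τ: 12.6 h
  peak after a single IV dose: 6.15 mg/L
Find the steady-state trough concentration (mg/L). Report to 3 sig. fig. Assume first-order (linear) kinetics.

k = ln2 / t½ = 0.693147 / 14.7 = 0.04715 h⁻¹
e^(−kτ) = e^(−0.04715 × 12.6) = 0.5521
Accumulation ratio R = 1 / (1 − e^(−kτ)) = 1 / (1 − 0.5521) = 2.233
Steady-state trough = C₀ × R × e^(−kτ) = 6.15 × 2.233 × 0.5521 = 7.582 mg/L

7.58 mg/L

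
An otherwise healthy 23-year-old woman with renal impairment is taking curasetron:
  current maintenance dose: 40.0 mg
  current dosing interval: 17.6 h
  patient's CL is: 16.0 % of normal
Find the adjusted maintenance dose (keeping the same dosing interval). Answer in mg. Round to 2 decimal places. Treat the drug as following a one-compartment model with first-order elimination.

6.40 mg

To keep the same average steady-state level, dosing rate must scale with clearance.
CL ratio = 16.0 / 100 = 0.1600
New dose (same interval) = 40.0 × 0.1600 = 6.400 mg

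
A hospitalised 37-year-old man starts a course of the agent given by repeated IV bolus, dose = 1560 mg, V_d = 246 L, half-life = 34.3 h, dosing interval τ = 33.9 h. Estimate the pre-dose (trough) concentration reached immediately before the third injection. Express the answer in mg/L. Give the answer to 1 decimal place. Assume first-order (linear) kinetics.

C₀ per dose = Dose / Vd = 1560 / 246 = 6.341 mg/L
k = ln2 / t½ = 0.693147 / 34.3 = 0.02021 h⁻¹
Fraction remaining after one interval: r = e^(−kτ) = e^(−0.02021 × 33.9) = 0.5040
Before dose 3, 2 doses have been given (aged 1τ, 2τ).
C_trough = C₀ × (r + r²) = 6.341 × (0.5040 + 0.2540) = 4.806 mg/L

4.8 mg/L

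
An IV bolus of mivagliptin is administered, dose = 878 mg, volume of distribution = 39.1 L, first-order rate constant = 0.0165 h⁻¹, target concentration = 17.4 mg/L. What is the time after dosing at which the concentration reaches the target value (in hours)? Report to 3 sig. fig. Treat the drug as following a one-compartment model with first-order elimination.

C₀ = Dose / Vd = 878.0 / 39.1 = 22.46 mg/L
t = ln(C₀ / C) / k = ln(22.46 / 17.4) / 0.01650
  = ln(1.291) / 0.01650 = 0.2554 / 0.01650 = 15.48 h

15.5 h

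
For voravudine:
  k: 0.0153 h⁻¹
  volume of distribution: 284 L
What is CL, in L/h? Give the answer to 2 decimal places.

CL = k × Vd = 0.0153 × 284 = 4.345 L/h

4.35 L/h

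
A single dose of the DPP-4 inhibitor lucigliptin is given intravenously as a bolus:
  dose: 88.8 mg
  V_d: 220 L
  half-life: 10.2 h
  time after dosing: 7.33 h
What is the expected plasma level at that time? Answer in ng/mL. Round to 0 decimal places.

245 ng/mL

C₀ = Dose / Vd = 88.80 / 220 = 0.4036 mg/L
k = ln2 / t½ = 0.693147 / 10.2 = 0.06796 h⁻¹
C = C₀ · e^(−k·t) = 0.4036 × e^(−0.06796 × 7.33)
  = 0.4036 × 0.6077 = 0.2453 mg/L
Convert: 0.2453 mg/L × 1000 = 245.3 ng/mL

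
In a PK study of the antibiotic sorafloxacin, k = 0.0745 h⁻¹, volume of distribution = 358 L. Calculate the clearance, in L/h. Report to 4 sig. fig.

26.67 L/h

CL = k × Vd = 0.0745 × 358 = 26.67 L/h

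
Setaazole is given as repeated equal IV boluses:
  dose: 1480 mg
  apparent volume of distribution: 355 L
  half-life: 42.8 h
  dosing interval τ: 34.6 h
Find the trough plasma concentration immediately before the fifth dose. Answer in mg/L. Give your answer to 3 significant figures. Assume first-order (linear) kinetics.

C₀ per dose = Dose / Vd = 1480 / 355 = 4.169 mg/L
k = ln2 / t½ = 0.693147 / 42.8 = 0.01620 h⁻¹
Fraction remaining after one interval: r = e^(−kτ) = e^(−0.01620 × 34.6) = 0.5709
Before dose 5, 4 doses have been given (aged 1τ, 2τ, 3τ, 4τ).
C_trough = C₀ × (r + r² + … + r^4) = C₀ × r(1−r^4)/(1−r)
        = 4.169 × 0.5709 × (1 − 0.1062) / (1 − 0.5709) = 4.958 mg/L

4.96 mg/L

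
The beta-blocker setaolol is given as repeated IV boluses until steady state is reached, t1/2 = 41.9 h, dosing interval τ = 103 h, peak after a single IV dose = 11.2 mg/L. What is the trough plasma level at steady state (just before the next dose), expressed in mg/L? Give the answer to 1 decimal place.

2.5 mg/L

k = ln2 / t½ = 0.693147 / 41.9 = 0.01654 h⁻¹
e^(−kτ) = e^(−0.01654 × 103) = 0.1820
Accumulation ratio R = 1 / (1 − e^(−kτ)) = 1 / (1 − 0.1820) = 1.222
Steady-state trough = C₀ × R × e^(−kτ) = 11.2 × 1.222 × 0.1820 = 2.491 mg/L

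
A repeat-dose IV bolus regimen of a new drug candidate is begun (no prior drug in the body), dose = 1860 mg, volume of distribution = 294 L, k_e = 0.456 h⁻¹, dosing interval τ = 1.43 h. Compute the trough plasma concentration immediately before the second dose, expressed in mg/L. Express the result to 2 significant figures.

C₀ per dose = Dose / Vd = 1860 / 294 = 6.327 mg/L
Fraction remaining after one interval: r = e^(−kτ) = e^(−0.4560 × 1.43) = 0.5210
Before dose 2, 1 dose has been given (aged 1τ).
C_trough = C₀ × r = 6.327 × 0.5210 = 3.296 mg/L

3.3 mg/L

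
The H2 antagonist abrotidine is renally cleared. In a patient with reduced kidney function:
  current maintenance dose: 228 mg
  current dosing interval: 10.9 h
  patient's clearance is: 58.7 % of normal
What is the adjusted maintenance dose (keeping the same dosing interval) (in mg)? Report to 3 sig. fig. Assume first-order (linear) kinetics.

134 mg

To keep the same average steady-state level, dosing rate must scale with clearance.
CL ratio = 58.7 / 100 = 0.5870
New dose (same interval) = 228 × 0.5870 = 133.8 mg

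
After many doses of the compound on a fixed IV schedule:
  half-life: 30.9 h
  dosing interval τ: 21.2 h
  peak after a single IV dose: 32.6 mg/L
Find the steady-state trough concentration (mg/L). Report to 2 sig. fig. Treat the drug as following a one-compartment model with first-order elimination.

k = ln2 / t½ = 0.693147 / 30.9 = 0.02243 h⁻¹
e^(−kτ) = e^(−0.02243 × 21.2) = 0.6216
Accumulation ratio R = 1 / (1 − e^(−kτ)) = 1 / (1 − 0.6216) = 2.643
Steady-state trough = C₀ × R × e^(−kτ) = 32.6 × 2.643 × 0.6216 = 53.56 mg/L

54 mg/L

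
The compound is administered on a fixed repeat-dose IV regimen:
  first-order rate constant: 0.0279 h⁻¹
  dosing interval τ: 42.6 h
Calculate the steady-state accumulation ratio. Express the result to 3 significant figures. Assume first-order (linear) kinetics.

e^(−kτ) = e^(−0.02790 × 42.6) = 0.3047
Accumulation ratio R = 1 / (1 − e^(−kτ)) = 1 / (1 − 0.3047) = 1.438

1.44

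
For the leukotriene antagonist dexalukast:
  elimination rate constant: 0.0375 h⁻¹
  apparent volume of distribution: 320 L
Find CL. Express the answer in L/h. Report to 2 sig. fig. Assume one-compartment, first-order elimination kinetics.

CL = k × Vd = 0.0375 × 320 = 12.00 L/h

12 L/h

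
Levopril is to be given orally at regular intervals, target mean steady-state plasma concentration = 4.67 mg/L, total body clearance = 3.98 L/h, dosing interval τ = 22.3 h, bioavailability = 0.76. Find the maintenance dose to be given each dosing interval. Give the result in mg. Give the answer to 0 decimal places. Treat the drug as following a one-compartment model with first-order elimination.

545 mg

At steady state, F × (Dose/τ) = Css × CL.
Dose = Css × CL × τ / F = 4.67 × 3.980 × 22.3 / 0.76 = 545.4 mg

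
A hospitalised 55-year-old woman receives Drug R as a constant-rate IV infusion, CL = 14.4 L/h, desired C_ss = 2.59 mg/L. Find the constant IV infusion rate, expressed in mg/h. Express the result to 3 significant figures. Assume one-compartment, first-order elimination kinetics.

At steady state, infusion rate R₀ = Css × CL = 2.59 × 14.40 = 37.30 mg/h

37.3 mg/h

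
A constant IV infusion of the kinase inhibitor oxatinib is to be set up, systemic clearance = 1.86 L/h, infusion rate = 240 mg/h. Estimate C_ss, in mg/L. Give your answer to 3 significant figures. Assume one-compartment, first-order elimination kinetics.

129 mg/L

At steady state Css = R₀ / CL = 240 / 1.860 = 129.0 mg/L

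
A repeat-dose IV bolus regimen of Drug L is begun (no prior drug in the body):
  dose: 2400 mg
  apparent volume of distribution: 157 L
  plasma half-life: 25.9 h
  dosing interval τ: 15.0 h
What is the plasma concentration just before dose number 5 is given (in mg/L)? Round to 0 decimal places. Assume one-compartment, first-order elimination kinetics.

25 mg/L

C₀ per dose = Dose / Vd = 2400 / 157 = 15.29 mg/L
k = ln2 / t½ = 0.693147 / 25.9 = 0.02676 h⁻¹
Fraction remaining after one interval: r = e^(−kτ) = e^(−0.02676 × 15.0) = 0.6694
Before dose 5, 4 doses have been given (aged 1τ, 2τ, 3τ, 4τ).
C_trough = C₀ × (r + r² + … + r^4) = C₀ × r(1−r^4)/(1−r)
        = 15.29 × 0.6694 × (1 − 0.2008) / (1 − 0.6694) = 24.74 mg/L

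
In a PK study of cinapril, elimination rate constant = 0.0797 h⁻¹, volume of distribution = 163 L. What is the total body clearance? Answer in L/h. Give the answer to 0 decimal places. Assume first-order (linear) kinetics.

13 L/h

CL = k × Vd = 0.0797 × 163 = 12.99 L/h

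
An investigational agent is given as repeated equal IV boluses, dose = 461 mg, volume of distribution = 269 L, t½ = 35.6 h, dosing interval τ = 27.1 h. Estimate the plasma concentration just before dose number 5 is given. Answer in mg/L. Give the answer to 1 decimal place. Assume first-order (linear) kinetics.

C₀ per dose = Dose / Vd = 461 / 269 = 1.714 mg/L
k = ln2 / t½ = 0.693147 / 35.6 = 0.01947 h⁻¹
Fraction remaining after one interval: r = e^(−kτ) = e^(−0.01947 × 27.1) = 0.5900
Before dose 5, 4 doses have been given (aged 1τ, 2τ, 3τ, 4τ).
C_trough = C₀ × (r + r² + … + r^4) = C₀ × r(1−r^4)/(1−r)
        = 1.714 × 0.5900 × (1 − 0.1212) / (1 − 0.5900) = 2.168 mg/L

2.2 mg/L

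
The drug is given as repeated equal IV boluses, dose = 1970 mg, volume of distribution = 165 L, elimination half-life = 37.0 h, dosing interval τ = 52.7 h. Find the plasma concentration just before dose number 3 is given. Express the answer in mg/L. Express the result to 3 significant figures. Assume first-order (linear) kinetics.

6.11 mg/L

C₀ per dose = Dose / Vd = 1970 / 165 = 11.94 mg/L
k = ln2 / t½ = 0.693147 / 37.0 = 0.01873 h⁻¹
Fraction remaining after one interval: r = e^(−kτ) = e^(−0.01873 × 52.7) = 0.3727
Before dose 3, 2 doses have been given (aged 1τ, 2τ).
C_trough = C₀ × (r + r²) = 11.94 × (0.3727 + 0.1389) = 6.109 mg/L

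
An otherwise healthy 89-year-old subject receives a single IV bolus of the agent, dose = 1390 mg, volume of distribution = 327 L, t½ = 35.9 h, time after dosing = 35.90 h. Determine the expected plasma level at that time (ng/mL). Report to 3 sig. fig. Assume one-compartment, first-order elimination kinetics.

C₀ = Dose / Vd = 1390 / 327 = 4.251 mg/L
k = ln2 / t½ = 0.693147 / 35.9 = 0.01931 h⁻¹
t / t½ = 35.90 / 35.9 = 1 half-lives
C = C₀ × (1/2)^1 = 4.251 × 0.5000 = 2.126 mg/L
Convert: 2.126 mg/L × 1000 = 2126 ng/mL

2130 ng/mL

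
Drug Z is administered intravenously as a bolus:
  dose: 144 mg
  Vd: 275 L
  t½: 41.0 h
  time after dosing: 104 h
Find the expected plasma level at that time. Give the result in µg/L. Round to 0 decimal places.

C₀ = Dose / Vd = 144.0 / 275 = 0.5236 mg/L
k = ln2 / t½ = 0.693147 / 41.0 = 0.01691 h⁻¹
C = C₀ · e^(−k·t) = 0.5236 × e^(−0.01691 × 104)
  = 0.5236 × 0.1723 = 0.09022 mg/L
Convert: 0.09022 mg/L × 1000 = 90.22 µg/L

90 µg/L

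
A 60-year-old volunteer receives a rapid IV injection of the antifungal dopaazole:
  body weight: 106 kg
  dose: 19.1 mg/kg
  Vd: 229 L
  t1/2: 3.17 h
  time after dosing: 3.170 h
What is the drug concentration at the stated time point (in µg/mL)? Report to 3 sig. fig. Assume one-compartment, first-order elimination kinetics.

4.42 µg/mL

Total dose = 19.1 × 106 = 2025 mg
C₀ = Dose / Vd = 2025 / 229 = 8.843 mg/L
k = ln2 / t½ = 0.693147 / 3.17 = 0.2187 h⁻¹
t / t½ = 3.170 / 3.17 = 1 half-lives
C = C₀ × (1/2)^1 = 8.843 × 0.5000 = 4.422 mg/L
(4.422 mg/L = 4.422 µg/mL)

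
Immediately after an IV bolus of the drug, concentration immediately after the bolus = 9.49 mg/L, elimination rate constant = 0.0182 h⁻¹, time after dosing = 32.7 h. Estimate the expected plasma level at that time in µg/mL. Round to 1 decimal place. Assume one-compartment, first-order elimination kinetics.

C = C₀ · e^(−k·t) = 9.490 × e^(−0.01820 × 32.7)
  = 9.490 × 0.5515 = 5.234 mg/L
(5.234 mg/L = 5.234 µg/mL)

5.2 µg/mL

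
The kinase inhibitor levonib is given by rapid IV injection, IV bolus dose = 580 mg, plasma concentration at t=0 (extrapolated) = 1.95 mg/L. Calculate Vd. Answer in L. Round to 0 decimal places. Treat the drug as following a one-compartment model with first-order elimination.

Vd = Dose / C₀ = 580.0 / 1.95 = 297.4 L

297 L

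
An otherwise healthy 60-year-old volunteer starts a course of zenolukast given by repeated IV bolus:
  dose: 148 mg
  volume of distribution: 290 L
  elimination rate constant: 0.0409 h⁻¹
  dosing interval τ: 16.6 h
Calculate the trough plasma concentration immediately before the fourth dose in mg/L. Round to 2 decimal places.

0.46 mg/L

C₀ per dose = Dose / Vd = 148 / 290 = 0.5103 mg/L
Fraction remaining after one interval: r = e^(−kτ) = e^(−0.04090 × 16.6) = 0.5072
Before dose 4, 3 doses have been given (aged 1τ, 2τ, 3τ).
C_trough = C₀ × (r + r² + … + r^3) = C₀ × r(1−r^3)/(1−r)
        = 0.5103 × 0.5072 × (1 − 0.1305) / (1 − 0.5072) = 0.4567 mg/L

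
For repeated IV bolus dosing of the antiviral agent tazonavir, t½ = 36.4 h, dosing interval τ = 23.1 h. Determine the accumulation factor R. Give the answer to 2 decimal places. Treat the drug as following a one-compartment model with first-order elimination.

k = ln2 / t½ = 0.693147 / 36.4 = 0.01904 h⁻¹
e^(−kτ) = e^(−0.01904 × 23.1) = 0.6441
Accumulation ratio R = 1 / (1 − e^(−kτ)) = 1 / (1 − 0.6441) = 2.810

2.81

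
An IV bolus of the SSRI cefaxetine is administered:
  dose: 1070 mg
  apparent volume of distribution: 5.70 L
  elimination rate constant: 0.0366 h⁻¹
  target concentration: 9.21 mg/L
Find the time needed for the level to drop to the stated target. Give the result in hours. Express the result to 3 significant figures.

82.4 h

C₀ = Dose / Vd = 1070 / 5.70 = 187.7 mg/L
t = ln(C₀ / C) / k = ln(187.7 / 9.21) / 0.03660
  = ln(20.38) / 0.03660 = 3.015 / 0.03660 = 82.38 h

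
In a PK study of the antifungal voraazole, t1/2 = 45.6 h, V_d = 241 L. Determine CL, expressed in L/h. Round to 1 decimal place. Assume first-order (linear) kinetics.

k = ln2 / t½ = 0.693147 / 45.6 = 0.01520 h⁻¹
CL = k × Vd = 0.01520 × 241 = 3.663 L/h

3.7 L/h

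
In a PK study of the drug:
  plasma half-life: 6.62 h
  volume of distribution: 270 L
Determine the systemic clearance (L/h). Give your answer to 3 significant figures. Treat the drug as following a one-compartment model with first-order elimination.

k = ln2 / t½ = 0.693147 / 6.62 = 0.1047 h⁻¹
CL = k × Vd = 0.1047 × 270 = 28.27 L/h

28.3 L/h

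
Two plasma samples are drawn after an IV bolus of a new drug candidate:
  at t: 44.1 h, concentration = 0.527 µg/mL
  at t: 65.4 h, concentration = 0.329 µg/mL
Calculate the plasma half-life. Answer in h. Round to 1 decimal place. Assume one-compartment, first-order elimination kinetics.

k = ln(C₁/C₂) / (t₂ − t₁) = ln(0.527/0.329) / (65.4 − 44.1)
  = 0.4711 / 21.30 = 0.02212 h⁻¹
t½ = ln2 / k = 0.693147 / 0.02212 = 31.34 h

31.3 h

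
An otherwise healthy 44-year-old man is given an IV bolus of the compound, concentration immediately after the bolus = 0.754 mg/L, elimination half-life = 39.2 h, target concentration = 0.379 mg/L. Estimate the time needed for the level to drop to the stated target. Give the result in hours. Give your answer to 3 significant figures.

38.9 h

k = ln2 / t½ = 0.693147 / 39.2 = 0.01768 h⁻¹
t = ln(C₀ / C) / k = ln(0.7540 / 0.379) / 0.01768
  = ln(1.989) / 0.01768 = 0.6876 / 0.01768 = 38.89 h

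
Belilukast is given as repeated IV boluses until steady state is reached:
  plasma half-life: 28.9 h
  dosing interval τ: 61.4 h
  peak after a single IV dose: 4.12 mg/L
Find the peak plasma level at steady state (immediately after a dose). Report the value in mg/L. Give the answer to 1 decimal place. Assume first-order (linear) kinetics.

k = ln2 / t½ = 0.693147 / 28.9 = 0.02398 h⁻¹
e^(−kτ) = e^(−0.02398 × 61.4) = 0.2294
Accumulation ratio R = 1 / (1 − e^(−kτ)) = 1 / (1 − 0.2294) = 1.298
Steady-state peak = C₀ × R = 4.12 × 1.298 = 5.348 mg/L

5.3 mg/L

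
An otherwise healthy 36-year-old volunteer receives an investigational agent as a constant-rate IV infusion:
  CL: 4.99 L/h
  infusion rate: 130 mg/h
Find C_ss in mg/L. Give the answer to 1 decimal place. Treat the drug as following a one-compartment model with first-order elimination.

26.1 mg/L

At steady state Css = R₀ / CL = 130 / 4.990 = 26.05 mg/L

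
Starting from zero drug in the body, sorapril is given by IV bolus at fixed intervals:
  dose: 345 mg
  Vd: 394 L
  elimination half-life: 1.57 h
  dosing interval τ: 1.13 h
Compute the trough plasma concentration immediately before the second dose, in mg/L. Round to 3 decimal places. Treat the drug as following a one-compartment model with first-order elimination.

0.532 mg/L

C₀ per dose = Dose / Vd = 345 / 394 = 0.8756 mg/L
k = ln2 / t½ = 0.693147 / 1.57 = 0.4415 h⁻¹
Fraction remaining after one interval: r = e^(−kτ) = e^(−0.4415 × 1.13) = 0.6072
Before dose 2, 1 dose has been given (aged 1τ).
C_trough = C₀ × r = 0.8756 × 0.6072 = 0.5317 mg/L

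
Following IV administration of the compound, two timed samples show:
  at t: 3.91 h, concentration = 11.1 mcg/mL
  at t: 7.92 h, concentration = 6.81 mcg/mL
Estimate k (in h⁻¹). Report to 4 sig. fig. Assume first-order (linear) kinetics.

k = ln(C₁/C₂) / (t₂ − t₁) = ln(11.1/6.81) / (7.92 − 3.91)
  = 0.4886 / 4.010 = 0.1218 h⁻¹

0.1218 h⁻¹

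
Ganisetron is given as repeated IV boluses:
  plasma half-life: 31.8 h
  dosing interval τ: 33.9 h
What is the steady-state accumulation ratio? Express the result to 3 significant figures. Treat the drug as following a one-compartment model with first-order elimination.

k = ln2 / t½ = 0.693147 / 31.8 = 0.02180 h⁻¹
e^(−kτ) = e^(−0.02180 × 33.9) = 0.4776
Accumulation ratio R = 1 / (1 − e^(−kτ)) = 1 / (1 − 0.4776) = 1.914

1.91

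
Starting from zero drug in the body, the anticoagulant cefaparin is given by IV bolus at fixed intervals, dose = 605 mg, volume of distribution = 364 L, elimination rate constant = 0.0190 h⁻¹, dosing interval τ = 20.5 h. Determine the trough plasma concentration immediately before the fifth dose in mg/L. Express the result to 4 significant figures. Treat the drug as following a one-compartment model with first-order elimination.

2.755 mg/L

C₀ per dose = Dose / Vd = 605 / 364 = 1.662 mg/L
Fraction remaining after one interval: r = e^(−kτ) = e^(−0.01900 × 20.5) = 0.6774
Before dose 5, 4 doses have been given (aged 1τ, 2τ, 3τ, 4τ).
C_trough = C₀ × (r + r² + … + r^4) = C₀ × r(1−r^4)/(1−r)
        = 1.662 × 0.6774 × (1 − 0.2106) / (1 − 0.6774) = 2.755 mg/L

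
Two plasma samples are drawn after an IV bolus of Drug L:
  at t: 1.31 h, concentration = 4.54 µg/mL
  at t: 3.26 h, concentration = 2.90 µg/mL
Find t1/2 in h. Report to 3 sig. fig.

k = ln(C₁/C₂) / (t₂ − t₁) = ln(4.54/2.90) / (3.26 − 1.31)
  = 0.4482 / 1.950 = 0.2298 h⁻¹
t½ = ln2 / k = 0.693147 / 0.2298 = 3.016 h

3.02 h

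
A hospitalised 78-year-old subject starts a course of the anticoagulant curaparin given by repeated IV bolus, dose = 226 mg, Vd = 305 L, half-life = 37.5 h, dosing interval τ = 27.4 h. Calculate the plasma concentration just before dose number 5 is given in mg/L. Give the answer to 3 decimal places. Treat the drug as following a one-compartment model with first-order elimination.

0.976 mg/L

C₀ per dose = Dose / Vd = 226 / 305 = 0.7410 mg/L
k = ln2 / t½ = 0.693147 / 37.5 = 0.01848 h⁻¹
Fraction remaining after one interval: r = e^(−kτ) = e^(−0.01848 × 27.4) = 0.6027
Before dose 5, 4 doses have been given (aged 1τ, 2τ, 3τ, 4τ).
C_trough = C₀ × (r + r² + … + r^4) = C₀ × r(1−r^4)/(1−r)
        = 0.7410 × 0.6027 × (1 − 0.1319) / (1 − 0.6027) = 0.9758 mg/L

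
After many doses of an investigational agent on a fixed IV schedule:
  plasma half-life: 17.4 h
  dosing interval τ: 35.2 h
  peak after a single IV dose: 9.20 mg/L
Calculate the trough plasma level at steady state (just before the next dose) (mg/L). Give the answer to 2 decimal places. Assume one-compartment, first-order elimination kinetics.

k = ln2 / t½ = 0.693147 / 17.4 = 0.03984 h⁻¹
e^(−kτ) = e^(−0.03984 × 35.2) = 0.2460
Accumulation ratio R = 1 / (1 − e^(−kτ)) = 1 / (1 − 0.2460) = 1.326
Steady-state trough = C₀ × R × e^(−kτ) = 9.20 × 1.326 × 0.2460 = 3.001 mg/L

3.00 mg/L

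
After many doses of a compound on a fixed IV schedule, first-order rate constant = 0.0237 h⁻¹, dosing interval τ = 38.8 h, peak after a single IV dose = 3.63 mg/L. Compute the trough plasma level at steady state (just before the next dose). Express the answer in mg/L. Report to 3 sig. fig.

2.41 mg/L

e^(−kτ) = e^(−0.02370 × 38.8) = 0.3987
Accumulation ratio R = 1 / (1 − e^(−kτ)) = 1 / (1 − 0.3987) = 1.663
Steady-state trough = C₀ × R × e^(−kτ) = 3.63 × 1.663 × 0.3987 = 2.407 mg/L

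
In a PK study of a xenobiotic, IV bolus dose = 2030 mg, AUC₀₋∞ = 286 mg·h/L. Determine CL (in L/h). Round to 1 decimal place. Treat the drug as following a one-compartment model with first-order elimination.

7.1 L/h

CL = Dose / AUC = 2030 / 286 = 7.098 L/h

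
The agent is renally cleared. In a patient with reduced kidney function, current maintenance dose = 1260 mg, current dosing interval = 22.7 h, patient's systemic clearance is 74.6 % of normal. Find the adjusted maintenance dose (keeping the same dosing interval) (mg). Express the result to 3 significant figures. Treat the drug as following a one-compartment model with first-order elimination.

940 mg

To keep the same average steady-state level, dosing rate must scale with clearance.
CL ratio = 74.6 / 100 = 0.7460
New dose (same interval) = 1260 × 0.7460 = 940.0 mg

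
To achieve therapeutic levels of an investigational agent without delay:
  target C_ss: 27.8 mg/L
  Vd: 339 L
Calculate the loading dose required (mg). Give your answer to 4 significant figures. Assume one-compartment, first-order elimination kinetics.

9424 mg

LD = Css × Vd = 27.8 × 339 = 9424 mg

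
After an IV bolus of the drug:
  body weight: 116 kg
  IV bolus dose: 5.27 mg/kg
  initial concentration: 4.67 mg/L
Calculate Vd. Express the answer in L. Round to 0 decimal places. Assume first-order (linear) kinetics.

131 L

Dose = 5.27 × 116 = 611.3 mg
Vd = Dose / C₀ = 611.3 / 4.67 = 130.9 L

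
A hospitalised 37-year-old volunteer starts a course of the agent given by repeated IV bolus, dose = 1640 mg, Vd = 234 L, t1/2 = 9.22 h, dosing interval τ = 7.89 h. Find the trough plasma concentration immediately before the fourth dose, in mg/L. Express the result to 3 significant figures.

7.20 mg/L

C₀ per dose = Dose / Vd = 1640 / 234 = 7.009 mg/L
k = ln2 / t½ = 0.693147 / 9.22 = 0.07518 h⁻¹
Fraction remaining after one interval: r = e^(−kτ) = e^(−0.07518 × 7.89) = 0.5526
Before dose 4, 3 doses have been given (aged 1τ, 2τ, 3τ).
C_trough = C₀ × (r + r² + … + r^3) = C₀ × r(1−r^3)/(1−r)
        = 7.009 × 0.5526 × (1 − 0.1687) / (1 − 0.5526) = 7.197 mg/L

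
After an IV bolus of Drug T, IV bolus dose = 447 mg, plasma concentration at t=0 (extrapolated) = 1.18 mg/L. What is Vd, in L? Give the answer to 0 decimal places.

Vd = Dose / C₀ = 447.0 / 1.18 = 378.8 L

379 L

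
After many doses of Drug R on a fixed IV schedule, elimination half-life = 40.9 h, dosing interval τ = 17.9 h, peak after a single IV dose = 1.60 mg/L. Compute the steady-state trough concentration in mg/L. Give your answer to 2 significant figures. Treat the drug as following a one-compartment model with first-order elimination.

4.5 mg/L

k = ln2 / t½ = 0.693147 / 40.9 = 0.01695 h⁻¹
e^(−kτ) = e^(−0.01695 × 17.9) = 0.7383
Accumulation ratio R = 1 / (1 − e^(−kτ)) = 1 / (1 − 0.7383) = 3.821
Steady-state trough = C₀ × R × e^(−kτ) = 1.60 × 3.821 × 0.7383 = 4.514 mg/L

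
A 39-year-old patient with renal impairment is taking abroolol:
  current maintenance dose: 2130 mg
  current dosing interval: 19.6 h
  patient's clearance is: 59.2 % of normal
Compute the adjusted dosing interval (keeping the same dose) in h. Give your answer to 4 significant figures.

To keep the same average steady-state level, dosing rate must scale with clearance.
CL ratio = 59.2 / 100 = 0.5920
New interval (same dose) = 19.6 / 0.5920 = 33.11 h

33.11 h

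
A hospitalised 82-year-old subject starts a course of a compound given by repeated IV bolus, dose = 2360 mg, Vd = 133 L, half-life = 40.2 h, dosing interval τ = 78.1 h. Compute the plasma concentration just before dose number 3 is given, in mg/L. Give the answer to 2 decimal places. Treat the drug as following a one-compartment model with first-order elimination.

C₀ per dose = Dose / Vd = 2360 / 133 = 17.74 mg/L
k = ln2 / t½ = 0.693147 / 40.2 = 0.01724 h⁻¹
Fraction remaining after one interval: r = e^(−kτ) = e^(−0.01724 × 78.1) = 0.2602
Before dose 3, 2 doses have been given (aged 1τ, 2τ).
C_trough = C₀ × (r + r²) = 17.74 × (0.2602 + 0.06770) = 5.817 mg/L

5.82 mg/L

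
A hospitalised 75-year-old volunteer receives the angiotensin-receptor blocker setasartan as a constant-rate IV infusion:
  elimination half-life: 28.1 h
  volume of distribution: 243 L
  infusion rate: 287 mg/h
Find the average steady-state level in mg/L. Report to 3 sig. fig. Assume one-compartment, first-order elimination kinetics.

47.9 mg/L

k = ln2 / t½ = 0.693147 / 28.1 = 0.02467 h⁻¹
CL = k × Vd = 0.02467 × 243 = 5.995 L/h
At steady state Css = R₀ / CL = 287 / 5.995 = 47.87 mg/L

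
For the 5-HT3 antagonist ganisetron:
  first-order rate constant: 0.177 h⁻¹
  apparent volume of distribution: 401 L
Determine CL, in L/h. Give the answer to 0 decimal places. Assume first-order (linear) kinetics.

71 L/h

CL = k × Vd = 0.177 × 401 = 70.98 L/h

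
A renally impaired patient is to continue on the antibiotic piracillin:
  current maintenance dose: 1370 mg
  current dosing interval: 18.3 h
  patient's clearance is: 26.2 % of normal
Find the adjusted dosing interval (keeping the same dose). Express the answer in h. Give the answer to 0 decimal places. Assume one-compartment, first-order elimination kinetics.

70 h

To keep the same average steady-state level, dosing rate must scale with clearance.
CL ratio = 26.2 / 100 = 0.2620
New interval (same dose) = 18.3 / 0.2620 = 69.85 h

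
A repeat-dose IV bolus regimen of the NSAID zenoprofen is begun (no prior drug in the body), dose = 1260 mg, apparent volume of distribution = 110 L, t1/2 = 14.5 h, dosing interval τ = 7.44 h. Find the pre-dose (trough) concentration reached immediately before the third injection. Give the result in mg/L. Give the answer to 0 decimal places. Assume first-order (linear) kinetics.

14 mg/L

C₀ per dose = Dose / Vd = 1260 / 110 = 11.45 mg/L
k = ln2 / t½ = 0.693147 / 14.5 = 0.04780 h⁻¹
Fraction remaining after one interval: r = e^(−kτ) = e^(−0.04780 × 7.44) = 0.7007
Before dose 3, 2 doses have been given (aged 1τ, 2τ).
C_trough = C₀ × (r + r²) = 11.45 × (0.7007 + 0.4910) = 13.64 mg/L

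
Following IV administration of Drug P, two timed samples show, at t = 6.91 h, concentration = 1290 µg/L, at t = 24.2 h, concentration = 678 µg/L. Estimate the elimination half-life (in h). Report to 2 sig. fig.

k = ln(C₁/C₂) / (t₂ − t₁) = ln(1290/678) / (24.2 − 6.91)
  = 0.6433 / 17.29 = 0.03721 h⁻¹
t½ = ln2 / k = 0.693147 / 0.03721 = 18.63 h

19 h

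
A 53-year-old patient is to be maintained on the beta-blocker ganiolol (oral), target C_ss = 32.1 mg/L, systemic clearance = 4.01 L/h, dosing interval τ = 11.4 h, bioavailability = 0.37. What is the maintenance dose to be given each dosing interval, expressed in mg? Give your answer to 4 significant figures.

3966 mg

At steady state, F × (Dose/τ) = Css × CL.
Dose = Css × CL × τ / F = 32.1 × 4.010 × 11.4 / 0.37 = 3966 mg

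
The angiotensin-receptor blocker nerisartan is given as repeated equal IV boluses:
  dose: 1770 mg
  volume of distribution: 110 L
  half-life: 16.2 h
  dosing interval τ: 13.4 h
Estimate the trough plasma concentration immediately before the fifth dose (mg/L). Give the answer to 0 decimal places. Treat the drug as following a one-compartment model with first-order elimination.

19 mg/L

C₀ per dose = Dose / Vd = 1770 / 110 = 16.09 mg/L
k = ln2 / t½ = 0.693147 / 16.2 = 0.04279 h⁻¹
Fraction remaining after one interval: r = e^(−kτ) = e^(−0.04279 × 13.4) = 0.5636
Before dose 5, 4 doses have been given (aged 1τ, 2τ, 3τ, 4τ).
C_trough = C₀ × (r + r² + … + r^4) = C₀ × r(1−r^4)/(1−r)
        = 16.09 × 0.5636 × (1 − 0.1009) / (1 − 0.5636) = 18.68 mg/L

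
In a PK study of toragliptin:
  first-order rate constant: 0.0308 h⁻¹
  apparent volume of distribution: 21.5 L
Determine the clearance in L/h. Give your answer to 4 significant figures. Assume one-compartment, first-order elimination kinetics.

0.6622 L/h

CL = k × Vd = 0.0308 × 21.5 = 0.6622 L/h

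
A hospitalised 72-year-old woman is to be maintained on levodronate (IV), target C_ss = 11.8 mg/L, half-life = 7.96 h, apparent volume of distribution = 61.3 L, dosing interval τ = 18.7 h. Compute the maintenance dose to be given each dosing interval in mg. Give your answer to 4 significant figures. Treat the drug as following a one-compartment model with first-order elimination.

k = ln2 / t½ = 0.693147 / 7.96 = 0.08708 h⁻¹
CL = k × Vd = 0.08708 × 61.3 = 5.338 L/h
At steady state, Dose/τ = Css × CL.
Dose = Css × CL × τ = 11.8 × 5.338 × 18.7 = 1178 mg

1178 mg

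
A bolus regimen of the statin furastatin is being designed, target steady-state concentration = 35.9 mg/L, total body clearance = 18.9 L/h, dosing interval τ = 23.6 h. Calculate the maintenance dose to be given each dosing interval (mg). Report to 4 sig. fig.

At steady state, Dose/τ = Css × CL.
Dose = Css × CL × τ = 35.9 × 18.90 × 23.6 = 16010 mg

16010 mg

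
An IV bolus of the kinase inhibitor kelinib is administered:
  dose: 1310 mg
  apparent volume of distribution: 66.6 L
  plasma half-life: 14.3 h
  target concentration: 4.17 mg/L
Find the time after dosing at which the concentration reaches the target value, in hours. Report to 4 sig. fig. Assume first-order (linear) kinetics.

C₀ = Dose / Vd = 1310 / 66.6 = 19.67 mg/L
k = ln2 / t½ = 0.693147 / 14.3 = 0.04847 h⁻¹
t = ln(C₀ / C) / k = ln(19.67 / 4.17) / 0.04847
  = ln(4.717) / 0.04847 = 1.551 / 0.04847 = 32.00 h

32.00 h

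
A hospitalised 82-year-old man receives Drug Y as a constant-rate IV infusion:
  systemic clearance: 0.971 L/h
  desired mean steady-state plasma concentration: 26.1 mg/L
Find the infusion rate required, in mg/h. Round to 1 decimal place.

At steady state, infusion rate R₀ = Css × CL = 26.1 × 0.9710 = 25.34 mg/h

25.3 mg/h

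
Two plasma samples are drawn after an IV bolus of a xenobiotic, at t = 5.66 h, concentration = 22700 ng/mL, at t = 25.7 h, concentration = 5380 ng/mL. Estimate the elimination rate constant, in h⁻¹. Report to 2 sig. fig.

0.072 h⁻¹

k = ln(C₁/C₂) / (t₂ − t₁) = ln(22700/5380) / (25.7 − 5.66)
  = 1.440 / 20.04 = 0.07186 h⁻¹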